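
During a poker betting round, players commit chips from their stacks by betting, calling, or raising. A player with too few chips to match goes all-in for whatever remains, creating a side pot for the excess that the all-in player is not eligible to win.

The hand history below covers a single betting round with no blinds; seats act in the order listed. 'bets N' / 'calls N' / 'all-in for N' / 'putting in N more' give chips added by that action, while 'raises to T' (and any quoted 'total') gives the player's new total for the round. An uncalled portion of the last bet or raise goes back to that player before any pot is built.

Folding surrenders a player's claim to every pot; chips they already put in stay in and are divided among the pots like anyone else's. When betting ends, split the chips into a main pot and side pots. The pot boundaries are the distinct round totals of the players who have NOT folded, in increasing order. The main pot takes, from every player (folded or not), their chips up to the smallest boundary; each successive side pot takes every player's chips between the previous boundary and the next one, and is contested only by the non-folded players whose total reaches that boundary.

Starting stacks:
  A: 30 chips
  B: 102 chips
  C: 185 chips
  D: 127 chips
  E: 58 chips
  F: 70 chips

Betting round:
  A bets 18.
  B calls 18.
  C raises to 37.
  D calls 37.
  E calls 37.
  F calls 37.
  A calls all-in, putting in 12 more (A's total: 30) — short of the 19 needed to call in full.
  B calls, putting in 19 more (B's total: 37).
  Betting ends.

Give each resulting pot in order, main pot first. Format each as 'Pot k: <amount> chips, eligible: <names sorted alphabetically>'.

Contributions: A=30, B=37, C=37, D=37, E=37, F=37
Pot levels (distinct totals of non-folded players): 30, 37
Layer 1-30: 30 each from A, B, C, D, E, F = 30*6 = 180 chips; eligible A, B, C, D, E, F
Layer 31-37: 7 each from B, C, D, E, F = 7*5 = 35 chips; eligible B, C, D, E, F

Pot 1: 180 chips, eligible: A, B, C, D, E, F
Pot 2: 35 chips, eligible: B, C, D, E, F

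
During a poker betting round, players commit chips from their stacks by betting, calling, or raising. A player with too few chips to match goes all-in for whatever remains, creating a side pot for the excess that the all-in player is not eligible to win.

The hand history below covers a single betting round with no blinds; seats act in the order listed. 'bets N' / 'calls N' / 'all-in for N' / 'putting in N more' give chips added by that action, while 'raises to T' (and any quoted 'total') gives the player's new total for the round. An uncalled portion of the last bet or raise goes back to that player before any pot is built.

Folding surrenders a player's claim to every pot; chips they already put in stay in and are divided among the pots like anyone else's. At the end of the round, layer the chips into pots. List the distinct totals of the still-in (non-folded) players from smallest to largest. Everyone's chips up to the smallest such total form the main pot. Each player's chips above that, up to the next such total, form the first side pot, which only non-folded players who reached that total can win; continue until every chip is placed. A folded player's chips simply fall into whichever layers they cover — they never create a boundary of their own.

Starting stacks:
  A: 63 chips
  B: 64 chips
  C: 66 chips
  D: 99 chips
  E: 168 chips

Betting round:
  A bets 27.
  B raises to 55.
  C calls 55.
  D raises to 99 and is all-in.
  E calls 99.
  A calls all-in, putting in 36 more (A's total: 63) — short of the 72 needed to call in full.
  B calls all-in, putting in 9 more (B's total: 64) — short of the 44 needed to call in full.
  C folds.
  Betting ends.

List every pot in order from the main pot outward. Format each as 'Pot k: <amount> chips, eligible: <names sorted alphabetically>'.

Contributions: A=63, B=64, C=55, D=99, E=99
Folded: C
Pot levels (distinct totals of non-folded players): 63, 64, 99
Layer 1-63: A 63 + B 63 + C 55 + D 63 + E 63 = 307 chips; eligible A, B, D, E
Layer 64-64: 1 each from B, D, E = 1*3 = 3 chips; eligible B, D, E
Layer 65-99: 35 each from D, E = 35*2 = 70 chips; eligible D, E

Pot 1: 307 chips, eligible: A, B, D, E
Pot 2: 3 chips, eligible: B, D, E
Pot 3: 70 chips, eligible: D, E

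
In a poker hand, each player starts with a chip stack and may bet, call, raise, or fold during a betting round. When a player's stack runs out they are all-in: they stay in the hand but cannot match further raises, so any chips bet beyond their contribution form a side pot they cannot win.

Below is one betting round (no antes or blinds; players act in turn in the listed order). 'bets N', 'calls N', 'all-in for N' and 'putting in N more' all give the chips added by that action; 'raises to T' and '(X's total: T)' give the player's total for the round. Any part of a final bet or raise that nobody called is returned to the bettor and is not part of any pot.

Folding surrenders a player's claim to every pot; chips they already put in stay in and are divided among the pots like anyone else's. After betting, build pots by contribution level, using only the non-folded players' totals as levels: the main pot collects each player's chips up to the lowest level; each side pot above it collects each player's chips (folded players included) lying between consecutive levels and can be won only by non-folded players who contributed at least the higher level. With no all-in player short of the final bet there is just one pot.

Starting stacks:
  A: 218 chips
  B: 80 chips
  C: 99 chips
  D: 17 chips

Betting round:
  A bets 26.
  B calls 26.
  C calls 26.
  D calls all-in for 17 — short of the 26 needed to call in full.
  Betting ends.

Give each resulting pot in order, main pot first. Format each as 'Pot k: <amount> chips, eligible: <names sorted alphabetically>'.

Contributions: A=26, B=26, C=26, D=17
Pot levels (distinct totals of non-folded players): 17, 26
Layer 1-17: 17 each from A, B, C, D = 17*4 = 68 chips; eligible A, B, C, D
Layer 18-26: 9 each from A, B, C = 9*3 = 27 chips; eligible A, B, C

Pot 1: 68 chips, eligible: A, B, C, D
Pot 2: 27 chips, eligible: A, B, C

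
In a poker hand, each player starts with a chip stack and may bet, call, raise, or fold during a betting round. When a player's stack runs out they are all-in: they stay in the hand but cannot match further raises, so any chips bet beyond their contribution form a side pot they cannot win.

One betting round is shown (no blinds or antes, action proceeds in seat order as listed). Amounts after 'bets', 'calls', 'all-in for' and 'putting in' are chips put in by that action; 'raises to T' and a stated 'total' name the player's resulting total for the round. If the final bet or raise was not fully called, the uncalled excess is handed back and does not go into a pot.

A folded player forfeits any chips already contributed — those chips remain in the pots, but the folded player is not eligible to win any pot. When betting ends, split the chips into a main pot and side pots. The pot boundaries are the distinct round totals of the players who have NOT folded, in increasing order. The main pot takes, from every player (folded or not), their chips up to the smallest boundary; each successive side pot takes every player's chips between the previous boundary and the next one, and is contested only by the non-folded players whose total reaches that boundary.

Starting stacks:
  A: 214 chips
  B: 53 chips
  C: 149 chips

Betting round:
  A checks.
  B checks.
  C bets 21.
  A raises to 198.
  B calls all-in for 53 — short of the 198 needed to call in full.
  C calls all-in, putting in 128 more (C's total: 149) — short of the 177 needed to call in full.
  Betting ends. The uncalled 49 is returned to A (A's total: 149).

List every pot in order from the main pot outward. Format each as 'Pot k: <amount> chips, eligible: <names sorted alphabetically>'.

Pot 1: 159 chips, eligible: A, B, C
Pot 2: 192 chips, eligible: A, C

Derivation:
Contributions (after 49 returned to A): A=149, B=53, C=149
Pot levels (distinct totals of non-folded players): 53, 149
Layer 1-53: 53 each from A, B, C = 53*3 = 159 chips; eligible A, B, C
Layer 54-149: 96 each from A, C = 96*2 = 192 chips; eligible A, C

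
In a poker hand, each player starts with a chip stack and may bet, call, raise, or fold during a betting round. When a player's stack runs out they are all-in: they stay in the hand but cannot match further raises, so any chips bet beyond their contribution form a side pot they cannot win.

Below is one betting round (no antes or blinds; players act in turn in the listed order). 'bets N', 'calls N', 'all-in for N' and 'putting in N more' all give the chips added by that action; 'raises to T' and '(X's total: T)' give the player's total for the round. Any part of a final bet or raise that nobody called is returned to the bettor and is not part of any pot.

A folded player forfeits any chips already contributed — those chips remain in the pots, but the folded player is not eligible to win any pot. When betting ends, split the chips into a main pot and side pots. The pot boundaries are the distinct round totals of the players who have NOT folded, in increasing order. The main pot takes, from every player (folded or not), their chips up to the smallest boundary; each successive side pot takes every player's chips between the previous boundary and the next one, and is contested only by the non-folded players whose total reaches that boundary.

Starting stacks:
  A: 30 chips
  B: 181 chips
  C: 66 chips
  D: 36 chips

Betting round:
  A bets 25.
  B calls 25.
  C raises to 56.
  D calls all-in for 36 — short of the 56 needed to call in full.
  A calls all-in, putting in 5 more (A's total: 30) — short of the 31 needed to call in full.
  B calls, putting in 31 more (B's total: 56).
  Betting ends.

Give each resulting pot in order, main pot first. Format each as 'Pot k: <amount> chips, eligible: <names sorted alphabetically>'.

Contributions: A=30, B=56, C=56, D=36
Pot levels (distinct totals of non-folded players): 30, 36, 56
Layer 1-30: 30 each from A, B, C, D = 30*4 = 120 chips; eligible A, B, C, D
Layer 31-36: 6 each from B, C, D = 6*3 = 18 chips; eligible B, C, D
Layer 37-56: 20 each from B, C = 20*2 = 40 chips; eligible B, C

Pot 1: 120 chips, eligible: A, B, C, D
Pot 2: 18 chips, eligible: B, C, D
Pot 3: 40 chips, eligible: B, C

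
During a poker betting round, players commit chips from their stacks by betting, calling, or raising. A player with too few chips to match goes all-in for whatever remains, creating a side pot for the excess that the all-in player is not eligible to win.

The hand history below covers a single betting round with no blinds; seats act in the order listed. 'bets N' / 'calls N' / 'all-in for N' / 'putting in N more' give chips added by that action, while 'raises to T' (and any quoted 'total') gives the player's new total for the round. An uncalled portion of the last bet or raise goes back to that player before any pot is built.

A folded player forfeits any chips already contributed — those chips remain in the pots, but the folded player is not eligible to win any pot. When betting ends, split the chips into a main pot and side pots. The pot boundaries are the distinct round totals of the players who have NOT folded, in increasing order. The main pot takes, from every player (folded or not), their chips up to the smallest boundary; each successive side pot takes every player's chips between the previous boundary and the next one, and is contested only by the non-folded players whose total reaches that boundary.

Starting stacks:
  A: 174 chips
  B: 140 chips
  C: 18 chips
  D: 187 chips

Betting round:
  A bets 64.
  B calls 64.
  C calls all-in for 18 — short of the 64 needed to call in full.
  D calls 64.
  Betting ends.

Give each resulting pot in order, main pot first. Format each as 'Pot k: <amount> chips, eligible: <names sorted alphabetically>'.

Pot 1: 72 chips, eligible: A, B, C, D
Pot 2: 138 chips, eligible: A, B, D

Derivation:
Contributions: A=64, B=64, C=18, D=64
Pot levels (distinct totals of non-folded players): 18, 64
Layer 1-18: 18 each from A, B, C, D = 18*4 = 72 chips; eligible A, B, C, D
Layer 19-64: 46 each from A, B, D = 46*3 = 138 chips; eligible A, B, D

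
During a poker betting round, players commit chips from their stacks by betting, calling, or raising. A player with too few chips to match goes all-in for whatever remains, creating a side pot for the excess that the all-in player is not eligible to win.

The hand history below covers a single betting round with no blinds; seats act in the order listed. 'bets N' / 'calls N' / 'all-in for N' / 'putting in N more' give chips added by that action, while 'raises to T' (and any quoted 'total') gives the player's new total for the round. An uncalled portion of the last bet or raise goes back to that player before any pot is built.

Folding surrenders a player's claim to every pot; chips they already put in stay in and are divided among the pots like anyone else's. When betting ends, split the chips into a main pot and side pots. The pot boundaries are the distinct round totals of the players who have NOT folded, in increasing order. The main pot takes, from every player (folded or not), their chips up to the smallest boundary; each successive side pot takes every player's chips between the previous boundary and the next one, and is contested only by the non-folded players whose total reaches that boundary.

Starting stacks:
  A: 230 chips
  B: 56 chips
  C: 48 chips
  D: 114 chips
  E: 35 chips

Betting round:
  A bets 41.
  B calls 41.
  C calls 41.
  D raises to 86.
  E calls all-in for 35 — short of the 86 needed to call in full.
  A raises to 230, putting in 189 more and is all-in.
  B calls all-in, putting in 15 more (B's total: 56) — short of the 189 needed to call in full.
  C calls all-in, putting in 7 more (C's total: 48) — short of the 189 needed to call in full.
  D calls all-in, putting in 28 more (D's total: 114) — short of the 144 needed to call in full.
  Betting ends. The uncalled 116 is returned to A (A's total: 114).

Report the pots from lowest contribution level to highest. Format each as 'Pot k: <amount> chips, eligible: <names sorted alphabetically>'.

Pot 1: 175 chips, eligible: A, B, C, D, E
Pot 2: 52 chips, eligible: A, B, C, D
Pot 3: 24 chips, eligible: A, B, D
Pot 4: 116 chips, eligible: A, D

Derivation:
Contributions (after 116 returned to A): A=114, B=56, C=48, D=114, E=35
Pot levels (distinct totals of non-folded players): 35, 48, 56, 114
Layer 1-35: 35 each from A, B, C, D, E = 35*5 = 175 chips; eligible A, B, C, D, E
Layer 36-48: 13 each from A, B, C, D = 13*4 = 52 chips; eligible A, B, C, D
Layer 49-56: 8 each from A, B, D = 8*3 = 24 chips; eligible A, B, D
Layer 57-114: 58 each from A, D = 58*2 = 116 chips; eligible A, D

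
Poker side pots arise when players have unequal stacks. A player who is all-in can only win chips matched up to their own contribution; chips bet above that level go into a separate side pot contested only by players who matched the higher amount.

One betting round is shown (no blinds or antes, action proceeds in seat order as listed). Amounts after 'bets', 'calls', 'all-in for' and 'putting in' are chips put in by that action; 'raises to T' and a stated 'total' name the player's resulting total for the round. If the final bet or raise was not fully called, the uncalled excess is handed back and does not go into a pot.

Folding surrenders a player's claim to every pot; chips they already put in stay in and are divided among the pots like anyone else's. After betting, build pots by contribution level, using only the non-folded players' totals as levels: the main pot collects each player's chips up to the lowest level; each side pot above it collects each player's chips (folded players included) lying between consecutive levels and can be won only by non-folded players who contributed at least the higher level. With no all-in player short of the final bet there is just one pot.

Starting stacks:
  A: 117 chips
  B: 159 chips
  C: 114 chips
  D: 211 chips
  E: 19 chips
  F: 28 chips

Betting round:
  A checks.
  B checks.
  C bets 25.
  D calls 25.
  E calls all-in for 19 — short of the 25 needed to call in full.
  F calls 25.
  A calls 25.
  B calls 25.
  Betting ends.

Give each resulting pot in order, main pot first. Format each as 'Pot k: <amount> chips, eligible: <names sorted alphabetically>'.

Pot 1: 114 chips, eligible: A, B, C, D, E, F
Pot 2: 30 chips, eligible: A, B, C, D, F

Derivation:
Contributions: A=25, B=25, C=25, D=25, E=19, F=25
Pot levels (distinct totals of non-folded players): 19, 25
Layer 1-19: 19 each from A, B, C, D, E, F = 19*6 = 114 chips; eligible A, B, C, D, E, F
Layer 20-25: 6 each from A, B, C, D, F = 6*5 = 30 chips; eligible A, B, C, D, F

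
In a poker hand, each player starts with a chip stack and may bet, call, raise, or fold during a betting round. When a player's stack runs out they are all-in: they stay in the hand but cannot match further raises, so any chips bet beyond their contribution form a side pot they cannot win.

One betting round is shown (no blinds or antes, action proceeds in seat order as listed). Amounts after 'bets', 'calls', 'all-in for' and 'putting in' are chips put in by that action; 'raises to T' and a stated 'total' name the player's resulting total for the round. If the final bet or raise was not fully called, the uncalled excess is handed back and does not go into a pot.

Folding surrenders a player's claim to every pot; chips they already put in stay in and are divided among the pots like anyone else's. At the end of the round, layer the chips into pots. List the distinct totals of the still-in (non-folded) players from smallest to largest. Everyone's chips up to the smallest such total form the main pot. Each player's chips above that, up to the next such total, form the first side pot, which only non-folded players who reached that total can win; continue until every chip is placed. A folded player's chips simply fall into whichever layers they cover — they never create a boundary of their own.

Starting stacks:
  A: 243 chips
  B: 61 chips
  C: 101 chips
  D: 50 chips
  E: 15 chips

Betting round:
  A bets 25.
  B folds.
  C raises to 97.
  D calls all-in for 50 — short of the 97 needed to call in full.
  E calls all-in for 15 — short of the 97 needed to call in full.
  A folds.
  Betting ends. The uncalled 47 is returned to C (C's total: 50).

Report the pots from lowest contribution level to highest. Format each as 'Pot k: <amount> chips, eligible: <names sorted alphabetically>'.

Contributions (after 47 returned to C): A=25, C=50, D=50, E=15
Folded: A, B
Pot levels (distinct totals of non-folded players): 15, 50
Layer 1-15: 15 each from A, C, D, E = 15*4 = 60 chips; eligible C, D, E
Layer 16-50: A 10 + C 35 + D 35 = 80 chips; eligible C, D

Pot 1: 60 chips, eligible: C, D, E
Pot 2: 80 chips, eligible: C, D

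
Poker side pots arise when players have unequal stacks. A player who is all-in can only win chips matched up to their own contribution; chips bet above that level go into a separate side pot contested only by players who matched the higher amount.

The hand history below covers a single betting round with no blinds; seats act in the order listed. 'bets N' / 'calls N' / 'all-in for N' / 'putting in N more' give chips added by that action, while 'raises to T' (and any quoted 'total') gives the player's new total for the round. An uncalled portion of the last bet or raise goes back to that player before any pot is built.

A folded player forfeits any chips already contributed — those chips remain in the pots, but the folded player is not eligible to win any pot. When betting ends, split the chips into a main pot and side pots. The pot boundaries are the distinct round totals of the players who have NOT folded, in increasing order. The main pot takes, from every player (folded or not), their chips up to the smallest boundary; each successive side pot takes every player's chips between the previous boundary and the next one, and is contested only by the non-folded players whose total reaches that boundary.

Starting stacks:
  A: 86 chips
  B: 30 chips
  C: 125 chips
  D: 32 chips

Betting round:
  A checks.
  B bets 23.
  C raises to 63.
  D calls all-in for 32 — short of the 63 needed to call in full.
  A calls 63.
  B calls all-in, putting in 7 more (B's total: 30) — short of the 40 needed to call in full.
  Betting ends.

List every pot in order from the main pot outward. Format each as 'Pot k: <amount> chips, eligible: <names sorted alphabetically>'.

Contributions: A=63, B=30, C=63, D=32
Pot levels (distinct totals of non-folded players): 30, 32, 63
Layer 1-30: 30 each from A, B, C, D = 30*4 = 120 chips; eligible A, B, C, D
Layer 31-32: 2 each from A, C, D = 2*3 = 6 chips; eligible A, C, D
Layer 33-63: 31 each from A, C = 31*2 = 62 chips; eligible A, C

Pot 1: 120 chips, eligible: A, B, C, D
Pot 2: 6 chips, eligible: A, C, D
Pot 3: 62 chips, eligible: A, C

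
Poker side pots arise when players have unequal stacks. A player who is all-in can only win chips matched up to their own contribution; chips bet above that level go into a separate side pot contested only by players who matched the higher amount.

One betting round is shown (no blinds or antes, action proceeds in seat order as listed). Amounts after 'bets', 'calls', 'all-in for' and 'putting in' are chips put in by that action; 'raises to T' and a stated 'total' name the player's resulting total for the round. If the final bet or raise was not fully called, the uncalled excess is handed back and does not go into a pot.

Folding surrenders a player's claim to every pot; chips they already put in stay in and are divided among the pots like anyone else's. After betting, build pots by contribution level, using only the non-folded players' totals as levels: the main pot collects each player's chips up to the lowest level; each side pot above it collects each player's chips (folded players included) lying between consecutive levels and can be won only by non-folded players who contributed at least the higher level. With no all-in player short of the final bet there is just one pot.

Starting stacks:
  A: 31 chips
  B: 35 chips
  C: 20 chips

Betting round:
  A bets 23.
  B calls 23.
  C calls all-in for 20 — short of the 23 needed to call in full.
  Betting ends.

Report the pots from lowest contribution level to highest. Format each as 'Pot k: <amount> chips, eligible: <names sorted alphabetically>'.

Pot 1: 60 chips, eligible: A, B, C
Pot 2: 6 chips, eligible: A, B

Derivation:
Contributions: A=23, B=23, C=20
Pot levels (distinct totals of non-folded players): 20, 23
Layer 1-20: 20 each from A, B, C = 20*3 = 60 chips; eligible A, B, C
Layer 21-23: 3 each from A, B = 3*2 = 6 chips; eligible A, B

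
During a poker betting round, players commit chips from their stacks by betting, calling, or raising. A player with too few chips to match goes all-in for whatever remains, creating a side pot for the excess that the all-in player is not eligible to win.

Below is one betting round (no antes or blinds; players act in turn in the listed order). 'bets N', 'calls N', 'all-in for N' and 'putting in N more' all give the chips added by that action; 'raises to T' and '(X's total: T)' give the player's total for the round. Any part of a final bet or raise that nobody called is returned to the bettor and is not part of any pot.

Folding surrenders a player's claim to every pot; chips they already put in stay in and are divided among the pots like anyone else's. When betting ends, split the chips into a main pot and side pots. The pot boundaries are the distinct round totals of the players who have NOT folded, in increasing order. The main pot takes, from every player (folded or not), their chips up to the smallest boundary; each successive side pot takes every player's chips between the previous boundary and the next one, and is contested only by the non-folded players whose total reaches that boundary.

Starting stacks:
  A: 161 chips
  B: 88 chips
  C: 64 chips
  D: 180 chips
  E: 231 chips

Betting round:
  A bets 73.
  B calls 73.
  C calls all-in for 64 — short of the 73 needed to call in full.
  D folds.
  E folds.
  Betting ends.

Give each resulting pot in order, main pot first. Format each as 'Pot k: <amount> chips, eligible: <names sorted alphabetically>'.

Pot 1: 192 chips, eligible: A, B, C
Pot 2: 18 chips, eligible: A, B

Derivation:
Contributions: A=73, B=73, C=64
Folded: D, E
Pot levels (distinct totals of non-folded players): 64, 73
Layer 1-64: 64 each from A, B, C = 64*3 = 192 chips; eligible A, B, C
Layer 65-73: 9 each from A, B = 9*2 = 18 chips; eligible A, B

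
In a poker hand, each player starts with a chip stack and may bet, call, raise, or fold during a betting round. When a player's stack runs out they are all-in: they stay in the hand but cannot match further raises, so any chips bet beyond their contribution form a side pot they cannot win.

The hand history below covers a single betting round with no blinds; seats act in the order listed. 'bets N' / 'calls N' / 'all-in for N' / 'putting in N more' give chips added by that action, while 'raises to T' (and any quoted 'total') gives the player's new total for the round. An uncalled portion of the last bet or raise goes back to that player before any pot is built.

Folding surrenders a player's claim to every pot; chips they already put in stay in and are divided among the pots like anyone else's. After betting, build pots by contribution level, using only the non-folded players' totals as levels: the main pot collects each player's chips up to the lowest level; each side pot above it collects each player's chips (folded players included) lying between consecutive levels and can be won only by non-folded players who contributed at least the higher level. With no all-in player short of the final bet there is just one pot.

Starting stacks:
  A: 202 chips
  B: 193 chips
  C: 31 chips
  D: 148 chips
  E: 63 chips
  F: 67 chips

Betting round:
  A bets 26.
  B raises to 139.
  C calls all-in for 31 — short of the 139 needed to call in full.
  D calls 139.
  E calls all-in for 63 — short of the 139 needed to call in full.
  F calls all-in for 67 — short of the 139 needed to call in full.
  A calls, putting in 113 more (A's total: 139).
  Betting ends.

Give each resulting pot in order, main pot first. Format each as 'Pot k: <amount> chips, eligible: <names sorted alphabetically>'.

Contributions: A=139, B=139, C=31, D=139, E=63, F=67
Pot levels (distinct totals of non-folded players): 31, 63, 67, 139
Layer 1-31: 31 each from A, B, C, D, E, F = 31*6 = 186 chips; eligible A, B, C, D, E, F
Layer 32-63: 32 each from A, B, D, E, F = 32*5 = 160 chips; eligible A, B, D, E, F
Layer 64-67: 4 each from A, B, D, F = 4*4 = 16 chips; eligible A, B, D, F
Layer 68-139: 72 each from A, B, D = 72*3 = 216 chips; eligible A, B, D

Pot 1: 186 chips, eligible: A, B, C, D, E, F
Pot 2: 160 chips, eligible: A, B, D, E, F
Pot 3: 16 chips, eligible: A, B, D, F
Pot 4: 216 chips, eligible: A, B, D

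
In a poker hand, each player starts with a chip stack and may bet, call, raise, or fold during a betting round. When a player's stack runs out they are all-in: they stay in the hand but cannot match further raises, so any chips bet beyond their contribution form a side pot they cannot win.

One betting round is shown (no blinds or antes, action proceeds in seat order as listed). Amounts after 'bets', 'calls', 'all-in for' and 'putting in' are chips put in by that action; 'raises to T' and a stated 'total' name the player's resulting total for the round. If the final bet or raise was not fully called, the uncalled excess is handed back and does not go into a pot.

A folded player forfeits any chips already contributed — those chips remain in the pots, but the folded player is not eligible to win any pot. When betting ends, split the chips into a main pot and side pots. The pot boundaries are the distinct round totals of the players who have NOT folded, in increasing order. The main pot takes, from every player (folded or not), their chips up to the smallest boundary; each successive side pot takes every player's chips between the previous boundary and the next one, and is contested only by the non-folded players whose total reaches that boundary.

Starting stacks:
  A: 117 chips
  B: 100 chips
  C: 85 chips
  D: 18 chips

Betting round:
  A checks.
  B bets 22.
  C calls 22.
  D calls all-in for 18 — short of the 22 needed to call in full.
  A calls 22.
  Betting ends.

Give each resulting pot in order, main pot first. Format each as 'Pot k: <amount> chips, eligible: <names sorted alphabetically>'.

Pot 1: 72 chips, eligible: A, B, C, D
Pot 2: 12 chips, eligible: A, B, C

Derivation:
Contributions: A=22, B=22, C=22, D=18
Pot levels (distinct totals of non-folded players): 18, 22
Layer 1-18: 18 each from A, B, C, D = 18*4 = 72 chips; eligible A, B, C, D
Layer 19-22: 4 each from A, B, C = 4*3 = 12 chips; eligible A, B, C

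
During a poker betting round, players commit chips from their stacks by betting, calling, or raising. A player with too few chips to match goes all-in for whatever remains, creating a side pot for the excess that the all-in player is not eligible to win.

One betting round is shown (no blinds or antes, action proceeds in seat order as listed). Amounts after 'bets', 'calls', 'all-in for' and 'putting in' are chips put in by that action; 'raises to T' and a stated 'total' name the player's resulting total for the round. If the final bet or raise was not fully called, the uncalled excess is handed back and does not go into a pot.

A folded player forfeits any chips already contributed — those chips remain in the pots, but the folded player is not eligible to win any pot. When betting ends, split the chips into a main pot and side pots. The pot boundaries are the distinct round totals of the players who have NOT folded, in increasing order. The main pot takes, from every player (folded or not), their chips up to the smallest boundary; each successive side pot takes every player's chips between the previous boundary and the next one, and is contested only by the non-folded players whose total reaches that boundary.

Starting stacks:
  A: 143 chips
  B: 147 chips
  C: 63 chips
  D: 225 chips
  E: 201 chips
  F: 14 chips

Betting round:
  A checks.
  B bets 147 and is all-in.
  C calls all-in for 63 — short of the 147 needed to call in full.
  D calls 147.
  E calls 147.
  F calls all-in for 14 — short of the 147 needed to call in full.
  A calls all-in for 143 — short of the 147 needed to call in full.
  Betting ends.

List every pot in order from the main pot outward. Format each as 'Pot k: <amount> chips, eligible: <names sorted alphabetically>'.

Contributions: A=143, B=147, C=63, D=147, E=147, F=14
Pot levels (distinct totals of non-folded players): 14, 63, 143, 147
Layer 1-14: 14 each from A, B, C, D, E, F = 14*6 = 84 chips; eligible A, B, C, D, E, F
Layer 15-63: 49 each from A, B, C, D, E = 49*5 = 245 chips; eligible A, B, C, D, E
Layer 64-143: 80 each from A, B, D, E = 80*4 = 320 chips; eligible A, B, D, E
Layer 144-147: 4 each from B, D, E = 4*3 = 12 chips; eligible B, D, E

Pot 1: 84 chips, eligible: A, B, C, D, E, F
Pot 2: 245 chips, eligible: A, B, C, D, E
Pot 3: 320 chips, eligible: A, B, D, E
Pot 4: 12 chips, eligible: B, D, E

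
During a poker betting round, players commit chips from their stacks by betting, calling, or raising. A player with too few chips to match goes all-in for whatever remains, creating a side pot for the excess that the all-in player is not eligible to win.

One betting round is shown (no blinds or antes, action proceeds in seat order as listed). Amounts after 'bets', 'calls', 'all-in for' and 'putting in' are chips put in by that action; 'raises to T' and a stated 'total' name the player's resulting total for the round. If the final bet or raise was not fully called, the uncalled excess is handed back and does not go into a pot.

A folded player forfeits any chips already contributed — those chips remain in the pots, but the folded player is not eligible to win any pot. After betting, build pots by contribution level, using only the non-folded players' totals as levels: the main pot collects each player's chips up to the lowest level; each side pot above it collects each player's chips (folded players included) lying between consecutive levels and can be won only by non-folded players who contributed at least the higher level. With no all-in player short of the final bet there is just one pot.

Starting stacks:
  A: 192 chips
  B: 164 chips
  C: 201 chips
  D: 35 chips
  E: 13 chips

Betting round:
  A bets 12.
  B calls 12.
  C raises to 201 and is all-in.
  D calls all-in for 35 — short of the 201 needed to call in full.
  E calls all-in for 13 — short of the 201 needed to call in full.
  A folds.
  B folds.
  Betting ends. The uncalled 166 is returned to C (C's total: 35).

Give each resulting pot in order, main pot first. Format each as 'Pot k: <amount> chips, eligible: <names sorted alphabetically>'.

Contributions (after 166 returned to C): A=12, B=12, C=35, D=35, E=13
Folded: A, B
Pot levels (distinct totals of non-folded players): 13, 35
Layer 1-13: A 12 + B 12 + C 13 + D 13 + E 13 = 63 chips; eligible C, D, E
Layer 14-35: 22 each from C, D = 22*2 = 44 chips; eligible C, D

Pot 1: 63 chips, eligible: C, D, E
Pot 2: 44 chips, eligible: C, D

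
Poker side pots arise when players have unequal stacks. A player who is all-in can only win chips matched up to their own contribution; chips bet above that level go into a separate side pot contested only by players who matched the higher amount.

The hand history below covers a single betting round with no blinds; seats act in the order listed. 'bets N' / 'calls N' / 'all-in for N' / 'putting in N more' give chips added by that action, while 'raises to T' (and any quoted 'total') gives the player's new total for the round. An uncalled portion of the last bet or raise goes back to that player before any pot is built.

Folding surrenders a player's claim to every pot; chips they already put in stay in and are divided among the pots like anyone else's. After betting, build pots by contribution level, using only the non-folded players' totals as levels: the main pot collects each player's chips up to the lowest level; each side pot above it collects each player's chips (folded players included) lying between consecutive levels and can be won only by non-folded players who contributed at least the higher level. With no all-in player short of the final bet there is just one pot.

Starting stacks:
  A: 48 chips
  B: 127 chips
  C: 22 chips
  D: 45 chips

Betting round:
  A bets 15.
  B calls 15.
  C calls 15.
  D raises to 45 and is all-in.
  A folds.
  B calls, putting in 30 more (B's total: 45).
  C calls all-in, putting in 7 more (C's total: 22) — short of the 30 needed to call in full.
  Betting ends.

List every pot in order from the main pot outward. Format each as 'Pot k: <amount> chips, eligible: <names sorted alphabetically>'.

Pot 1: 81 chips, eligible: B, C, D
Pot 2: 46 chips, eligible: B, D

Derivation:
Contributions: A=15, B=45, C=22, D=45
Folded: A
Pot levels (distinct totals of non-folded players): 22, 45
Layer 1-22: A 15 + B 22 + C 22 + D 22 = 81 chips; eligible B, C, D
Layer 23-45: 23 each from B, D = 23*2 = 46 chips; eligible B, D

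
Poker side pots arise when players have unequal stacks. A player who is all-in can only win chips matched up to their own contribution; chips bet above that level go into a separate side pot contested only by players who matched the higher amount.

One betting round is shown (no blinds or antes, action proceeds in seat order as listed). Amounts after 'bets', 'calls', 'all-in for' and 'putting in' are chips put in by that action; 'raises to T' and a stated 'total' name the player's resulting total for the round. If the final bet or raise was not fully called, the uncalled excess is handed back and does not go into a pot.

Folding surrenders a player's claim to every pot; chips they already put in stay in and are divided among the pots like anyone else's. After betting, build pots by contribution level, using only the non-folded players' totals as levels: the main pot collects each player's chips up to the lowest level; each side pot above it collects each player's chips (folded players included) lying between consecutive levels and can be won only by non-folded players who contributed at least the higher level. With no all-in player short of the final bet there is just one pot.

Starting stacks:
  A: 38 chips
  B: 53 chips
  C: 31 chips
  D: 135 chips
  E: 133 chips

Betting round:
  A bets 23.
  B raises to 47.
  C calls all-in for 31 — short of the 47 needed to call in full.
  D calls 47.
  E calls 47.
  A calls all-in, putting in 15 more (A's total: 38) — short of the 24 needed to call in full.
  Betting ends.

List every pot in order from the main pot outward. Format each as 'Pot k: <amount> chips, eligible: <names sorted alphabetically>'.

Contributions: A=38, B=47, C=31, D=47, E=47
Pot levels (distinct totals of non-folded players): 31, 38, 47
Layer 1-31: 31 each from A, B, C, D, E = 31*5 = 155 chips; eligible A, B, C, D, E
Layer 32-38: 7 each from A, B, D, E = 7*4 = 28 chips; eligible A, B, D, E
Layer 39-47: 9 each from B, D, E = 9*3 = 27 chips; eligible B, D, E

Pot 1: 155 chips, eligible: A, B, C, D, E
Pot 2: 28 chips, eligible: A, B, D, E
Pot 3: 27 chips, eligible: B, D, E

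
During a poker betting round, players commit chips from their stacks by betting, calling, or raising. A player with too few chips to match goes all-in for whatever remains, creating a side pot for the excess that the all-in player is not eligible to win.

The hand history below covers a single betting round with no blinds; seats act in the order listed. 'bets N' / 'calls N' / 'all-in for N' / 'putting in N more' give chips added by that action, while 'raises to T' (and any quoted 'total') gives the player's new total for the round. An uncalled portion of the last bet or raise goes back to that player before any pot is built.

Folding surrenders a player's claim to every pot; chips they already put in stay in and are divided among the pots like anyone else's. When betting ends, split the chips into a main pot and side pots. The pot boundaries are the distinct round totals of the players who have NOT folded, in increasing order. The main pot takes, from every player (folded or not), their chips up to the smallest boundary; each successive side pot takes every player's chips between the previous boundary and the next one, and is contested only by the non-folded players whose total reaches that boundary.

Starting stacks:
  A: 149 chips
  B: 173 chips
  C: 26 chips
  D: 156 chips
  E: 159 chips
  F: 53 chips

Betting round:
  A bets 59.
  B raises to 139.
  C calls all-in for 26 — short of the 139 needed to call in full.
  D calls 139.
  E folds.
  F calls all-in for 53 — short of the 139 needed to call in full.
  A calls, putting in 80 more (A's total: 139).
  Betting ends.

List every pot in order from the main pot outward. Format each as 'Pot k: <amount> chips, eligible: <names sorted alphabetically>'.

Pot 1: 130 chips, eligible: A, B, C, D, F
Pot 2: 108 chips, eligible: A, B, D, F
Pot 3: 258 chips, eligible: A, B, D

Derivation:
Contributions: A=139, B=139, C=26, D=139, F=53
Folded: E
Pot levels (distinct totals of non-folded players): 26, 53, 139
Layer 1-26: 26 each from A, B, C, D, F = 26*5 = 130 chips; eligible A, B, C, D, F
Layer 27-53: 27 each from A, B, D, F = 27*4 = 108 chips; eligible A, B, D, F
Layer 54-139: 86 each from A, B, D = 86*3 = 258 chips; eligible A, B, D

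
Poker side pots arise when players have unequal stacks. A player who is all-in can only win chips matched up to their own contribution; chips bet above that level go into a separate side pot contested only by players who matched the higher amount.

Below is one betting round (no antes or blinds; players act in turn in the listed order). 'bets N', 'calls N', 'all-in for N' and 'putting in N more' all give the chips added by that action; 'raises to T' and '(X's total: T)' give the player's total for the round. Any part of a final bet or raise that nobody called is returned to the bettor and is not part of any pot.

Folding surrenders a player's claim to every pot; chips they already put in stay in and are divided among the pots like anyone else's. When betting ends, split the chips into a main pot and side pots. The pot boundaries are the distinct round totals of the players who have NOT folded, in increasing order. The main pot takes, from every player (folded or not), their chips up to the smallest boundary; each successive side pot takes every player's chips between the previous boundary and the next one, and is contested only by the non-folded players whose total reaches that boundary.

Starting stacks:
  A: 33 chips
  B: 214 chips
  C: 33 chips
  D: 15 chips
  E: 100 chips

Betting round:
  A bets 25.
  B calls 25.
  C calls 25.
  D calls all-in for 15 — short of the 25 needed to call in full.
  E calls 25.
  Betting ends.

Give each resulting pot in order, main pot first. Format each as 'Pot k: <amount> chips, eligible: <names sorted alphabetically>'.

Contributions: A=25, B=25, C=25, D=15, E=25
Pot levels (distinct totals of non-folded players): 15, 25
Layer 1-15: 15 each from A, B, C, D, E = 15*5 = 75 chips; eligible A, B, C, D, E
Layer 16-25: 10 each from A, B, C, E = 10*4 = 40 chips; eligible A, B, C, E

Pot 1: 75 chips, eligible: A, B, C, D, E
Pot 2: 40 chips, eligible: A, B, C, E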